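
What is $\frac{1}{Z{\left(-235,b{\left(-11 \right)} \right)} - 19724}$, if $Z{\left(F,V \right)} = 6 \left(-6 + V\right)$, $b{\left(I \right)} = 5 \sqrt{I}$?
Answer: $- \frac{988}{19523375} - \frac{3 i \sqrt{11}}{39046750} \approx -5.0606 \cdot 10^{-5} - 2.5482 \cdot 10^{-7} i$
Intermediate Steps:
$Z{\left(F,V \right)} = -36 + 6 V$
$\frac{1}{Z{\left(-235,b{\left(-11 \right)} \right)} - 19724} = \frac{1}{\left(-36 + 6 \cdot 5 \sqrt{-11}\right) - 19724} = \frac{1}{\left(-36 + 6 \cdot 5 i \sqrt{11}\right) - 19724} = \frac{1}{\left(-36 + 30 i \sqrt{11}\right) - 19724} = \frac{1}{-19760 + 30 i \sqrt{11}}$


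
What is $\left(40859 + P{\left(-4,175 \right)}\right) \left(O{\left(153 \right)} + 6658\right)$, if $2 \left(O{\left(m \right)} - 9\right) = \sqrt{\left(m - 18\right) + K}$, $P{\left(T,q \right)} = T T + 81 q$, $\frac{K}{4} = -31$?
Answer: $367018350 + 27525 \sqrt{11} \approx 3.6711 \cdot 10^{8}$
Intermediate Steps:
$K = -124$ ($K = 4 \left(-31\right) = -124$)
$P{\left(T,q \right)} = T^{2} + 81 q$
$O{\left(m \right)} = 9 + \frac{\sqrt{-142 + m}}{2}$ ($O{\left(m \right)} = 9 + \frac{\sqrt{\left(m - 18\right) - 124}}{2} = 9 + \frac{\sqrt{\left(-18 + m\right) - 124}}{2} = 9 + \frac{\sqrt{-142 + m}}{2}$)
$\left(40859 + P{\left(-4,175 \right)}\right) \left(O{\left(153 \right)} + 6658\right) = \left(40859 + \left(\left(-4\right)^{2} + 81 \cdot 175\right)\right) \left(\left(9 + \frac{\sqrt{-142 + 153}}{2}\right) + 6658\right) = \left(40859 + \left(16 + 14175\right)\right) \left(\left(9 + \frac{\sqrt{11}}{2}\right) + 6658\right) = \left(40859 + 14191\right) \left(6667 + \frac{\sqrt{11}}{2}\right) = 55050 \left(6667 + \frac{\sqrt{11}}{2}\right) = 367018350 + 27525 \sqrt{11}$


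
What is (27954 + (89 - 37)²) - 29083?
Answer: 1575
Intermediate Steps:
(27954 + (89 - 37)²) - 29083 = (27954 + 52²) - 29083 = (27954 + 2704) - 29083 = 30658 - 29083 = 1575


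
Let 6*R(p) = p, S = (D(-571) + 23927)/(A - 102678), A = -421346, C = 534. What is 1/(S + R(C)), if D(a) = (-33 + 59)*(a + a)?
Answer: 524024/46643901 ≈ 0.011235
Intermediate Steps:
D(a) = 52*a (D(a) = 26*(2*a) = 52*a)
S = 5765/524024 (S = (52*(-571) + 23927)/(-421346 - 102678) = (-29692 + 23927)/(-524024) = -5765*(-1/524024) = 5765/524024 ≈ 0.011001)
R(p) = p/6
1/(S + R(C)) = 1/(5765/524024 + (1/6)*534) = 1/(5765/524024 + 89) = 1/(46643901/524024) = 524024/46643901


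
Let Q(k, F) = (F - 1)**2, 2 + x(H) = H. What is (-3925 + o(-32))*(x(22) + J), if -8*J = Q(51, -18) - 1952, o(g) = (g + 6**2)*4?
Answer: -6844659/8 ≈ -8.5558e+5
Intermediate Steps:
x(H) = -2 + H
o(g) = 144 + 4*g (o(g) = (g + 36)*4 = (36 + g)*4 = 144 + 4*g)
Q(k, F) = (-1 + F)**2
J = 1591/8 (J = -((-1 - 18)**2 - 1952)/8 = -((-19)**2 - 1952)/8 = -(361 - 1952)/8 = -1/8*(-1591) = 1591/8 ≈ 198.88)
(-3925 + o(-32))*(x(22) + J) = (-3925 + (144 + 4*(-32)))*((-2 + 22) + 1591/8) = (-3925 + (144 - 128))*(20 + 1591/8) = (-3925 + 16)*(1751/8) = -3909*1751/8 = -6844659/8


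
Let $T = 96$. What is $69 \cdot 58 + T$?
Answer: $4098$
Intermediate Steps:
$69 \cdot 58 + T = 69 \cdot 58 + 96 = 4002 + 96 = 4098$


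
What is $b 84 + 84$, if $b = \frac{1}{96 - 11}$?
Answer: $\frac{7224}{85} \approx 84.988$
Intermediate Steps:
$b = \frac{1}{85} \approx 0.011765$
$b 84 + 84 = \frac{1}{85} \cdot 84 + 84 = \frac{84}{85} + 84 = \frac{7224}{85}$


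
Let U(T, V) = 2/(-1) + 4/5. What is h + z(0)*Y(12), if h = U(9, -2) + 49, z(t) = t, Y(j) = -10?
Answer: 239/5 ≈ 47.800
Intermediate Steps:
U(T, V) = -6/5 (U(T, V) = 2*(-1) + 4*(⅕) = -2 + ⅘ = -6/5)
h = 239/5 (h = -6/5 + 49 = 239/5 ≈ 47.800)
h + z(0)*Y(12) = 239/5 + 0*(-10) = 239/5 + 0 = 239/5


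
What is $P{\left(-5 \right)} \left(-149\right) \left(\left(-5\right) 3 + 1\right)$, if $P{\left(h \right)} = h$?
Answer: $-10430$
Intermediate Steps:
$P{\left(-5 \right)} \left(-149\right) \left(\left(-5\right) 3 + 1\right) = \left(-5\right) \left(-149\right) \left(\left(-5\right) 3 + 1\right) = 745 \left(-15 + 1\right) = 745 \left(-14\right) = -10430$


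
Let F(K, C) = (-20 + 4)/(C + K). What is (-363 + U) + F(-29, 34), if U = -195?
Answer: -2806/5 ≈ -561.20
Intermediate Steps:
F(K, C) = -16/(C + K)
(-363 + U) + F(-29, 34) = (-363 - 195) - 16/(34 - 29) = -558 - 16/5 = -2806/5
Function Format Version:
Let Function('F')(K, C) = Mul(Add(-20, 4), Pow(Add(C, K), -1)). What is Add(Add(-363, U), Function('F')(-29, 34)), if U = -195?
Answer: Rational(-2806, 5) ≈ -561.20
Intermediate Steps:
Function('F')(K, C) = Mul(-16, Pow(Add(C, K), -1))
Add(Add(-363, U), Function('F')(-29, 34)) = Add(Add(-363, -195), Mul(-16, Pow(Add(34, -29), -1))) = Add(-558, Mul(-16, Pow(5, -1))) = Add(-558, Mul(-16, Rational(1, 5))) = Add(-558, Rational(-16, 5)) = Rational(-2806, 5)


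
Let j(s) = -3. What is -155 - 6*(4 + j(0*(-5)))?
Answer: -161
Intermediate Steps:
-155 - 6*(4 + j(0*(-5))) = -155 - 6*(4 - 3) = -155 - 6 = -161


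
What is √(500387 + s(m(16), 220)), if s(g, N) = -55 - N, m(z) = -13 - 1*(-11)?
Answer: 12*√3473 ≈ 707.19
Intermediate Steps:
m(z) = -2 (m(z) = -13 + 11 = -2)
√(500387 + s(m(16), 220)) = √(500387 + (-55 - 1*220)) = √(500387 + (-55 - 220)) = √(500387 - 275) = √500112 = 12*√3473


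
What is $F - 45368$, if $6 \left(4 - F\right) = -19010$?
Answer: $- \frac{126587}{3} \approx -42196.0$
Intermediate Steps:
$F = \frac{9517}{3}$ ($F = 4 - - \frac{9505}{3} = 4 + \frac{9505}{3} = \frac{9517}{3} \approx 3172.3$)
$F - 45368 = \frac{9517}{3} - 45368 = - \frac{126587}{3}$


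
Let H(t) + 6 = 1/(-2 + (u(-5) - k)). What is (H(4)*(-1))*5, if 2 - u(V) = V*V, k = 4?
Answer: 875/29 ≈ 30.172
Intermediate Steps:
u(V) = 2 - V**2 (u(V) = 2 - V*V = 2 - V**2)
H(t) = -175/29 (H(t) = -6 + 1/(-2 + ((2 - 1*(-5)**2) - 1*4)) = -6 + 1/(-2 + ((2 - 1*25) - 4)) = -6 + 1/(-2 + ((2 - 25) - 4)) = -6 + 1/(-2 + (-23 - 4)) = -6 + 1/(-2 - 27) = -6 + 1/(-29) = -6 - 1/29 = -175/29)
(H(4)*(-1))*5 = -175/29*(-1)*5 = (175/29)*5 = 875/29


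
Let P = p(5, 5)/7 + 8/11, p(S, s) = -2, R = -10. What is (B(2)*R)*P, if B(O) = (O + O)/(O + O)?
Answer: -340/77 ≈ -4.4156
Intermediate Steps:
B(O) = 1 (B(O) = (2*O)/((2*O)) = (2*O)*(1/(2*O)) = 1)
P = 34/77 (P = -2/7 + 8/11 = 34/77 ≈ 0.44156)
(B(2)*R)*P = (1*(-10))*(34/77) = -10*34/77 = -340/77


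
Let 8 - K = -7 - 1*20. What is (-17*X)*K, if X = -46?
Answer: 27370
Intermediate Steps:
K = 35 (K = 8 - (-7 - 1*20) = 8 - (-7 - 20) = 8 - 1*(-27) = 8 + 27 = 35)
(-17*X)*K = -17*(-46)*35 = 782*35 = 27370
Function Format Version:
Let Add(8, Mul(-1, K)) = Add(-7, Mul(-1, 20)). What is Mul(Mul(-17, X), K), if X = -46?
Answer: 27370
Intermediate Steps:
K = 35 (K = Add(8, Mul(-1, Add(-7, Mul(-1, 20)))) = Add(8, Mul(-1, Add(-7, -20))) = Add(8, Mul(-1, -27)) = Add(8, 27) = 35)
Mul(Mul(-17, X), K) = Mul(Mul(-17, -46), 35) = Mul(782, 35) = 27370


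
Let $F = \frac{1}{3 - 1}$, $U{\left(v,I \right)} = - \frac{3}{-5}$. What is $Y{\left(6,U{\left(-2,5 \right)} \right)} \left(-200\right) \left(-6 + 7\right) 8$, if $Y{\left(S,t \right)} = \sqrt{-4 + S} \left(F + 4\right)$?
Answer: $- 7200 \sqrt{2} \approx -10182.0$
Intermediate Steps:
$U{\left(v,I \right)} = \frac{3}{5}$ ($U{\left(v,I \right)} = \left(-3\right) \left(- \frac{1}{5}\right) = \frac{3}{5}$)
$F = \frac{1}{2} \approx 0.5$
$Y{\left(S,t \right)} = \frac{9 \sqrt{-4 + S}}{2}$ ($Y{\left(S,t \right)} = \sqrt{-4 + S} \left(\frac{1}{2} + 4\right) = \sqrt{-4 + S} \frac{9}{2} = \frac{9 \sqrt{-4 + S}}{2}$)
$Y{\left(6,U{\left(-2,5 \right)} \right)} \left(-200\right) \left(-6 + 7\right) 8 = \frac{9 \sqrt{-4 + 6}}{2} \left(-200\right) \left(-6 + 7\right) 8 = \frac{9 \sqrt{2}}{2} \left(-200\right) 1 \cdot 8 = - 900 \sqrt{2} \cdot 8 = - 7200 \sqrt{2}$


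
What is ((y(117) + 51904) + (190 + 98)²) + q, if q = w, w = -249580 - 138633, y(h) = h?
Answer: -253248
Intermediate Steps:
w = -388213
q = -388213
((y(117) + 51904) + (190 + 98)²) + q = ((117 + 51904) + (190 + 98)²) - 388213 = (52021 + 288²) - 388213 = (52021 + 82944) - 388213 = 134965 - 388213 = -253248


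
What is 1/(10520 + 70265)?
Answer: 1/80785 ≈ 1.2379e-5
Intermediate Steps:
1/(10520 + 70265) = 1/80785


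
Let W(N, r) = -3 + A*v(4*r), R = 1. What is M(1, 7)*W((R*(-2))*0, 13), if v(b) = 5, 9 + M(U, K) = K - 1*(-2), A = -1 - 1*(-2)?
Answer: 0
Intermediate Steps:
A = 1 (A = -1 + 2 = 1)
M(U, K) = -7 + K (M(U, K) = -9 + (K - 1*(-2)) = -9 + (K + 2) = -9 + (2 + K) = -7 + K)
W(N, r) = 2 (W(N, r) = -3 + 1*5 = -3 + 5 = 2)
M(1, 7)*W((R*(-2))*0, 13) = (-7 + 7)*2 = 0*2 = 0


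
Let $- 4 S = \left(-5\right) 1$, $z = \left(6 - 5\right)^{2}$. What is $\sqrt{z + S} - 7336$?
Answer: $- \frac{14669}{2} \approx -7334.5$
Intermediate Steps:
$z = 1$ ($z = 1^{2} = 1$)
$S = \frac{5}{4}$ ($S = - \frac{\left(-5\right) 1}{4} = \left(- \frac{1}{4}\right) \left(-5\right) = \frac{5}{4} \approx 1.25$)
$\sqrt{z + S} - 7336 = \sqrt{1 + \frac{5}{4}} - 7336 = \sqrt{\frac{9}{4}} - 7336 = \frac{3}{2} - 7336 = - \frac{14669}{2}$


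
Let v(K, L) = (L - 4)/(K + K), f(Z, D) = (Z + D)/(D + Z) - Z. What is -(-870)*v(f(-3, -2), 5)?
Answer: 435/4 ≈ 108.75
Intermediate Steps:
f(Z, D) = 1 - Z (f(Z, D) = (D + Z)/(D + Z) - Z = 1 - Z)
v(K, L) = (-4 + L)/(2*K) (v(K, L) = (-4 + L)/((2*K)) = (-4 + L)*(1/(2*K)) = (-4 + L)/(2*K))
-(-870)*v(f(-3, -2), 5) = -(-870)*(-4 + 5)/(2*(1 - 1*(-3))) = -(-870)*(1/2)*1/(1 + 3) = -(-870)*(1/2)*1/4 = -(-870)*(1/2)*(1/4)*1 = -(-870)/8 = -87*(-5/4) = 435/4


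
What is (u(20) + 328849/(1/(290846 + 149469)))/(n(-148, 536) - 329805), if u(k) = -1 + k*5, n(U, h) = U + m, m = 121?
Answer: -72398573767/164916 ≈ -4.3900e+5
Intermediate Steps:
n(U, h) = 121 + U (n(U, h) = U + 121 = 121 + U)
u(k) = -1 + 5*k
(u(20) + 328849/(1/(290846 + 149469)))/(n(-148, 536) - 329805) = ((-1 + 5*20) + 328849/(1/(290846 + 149469)))/((121 - 148) - 329805) = ((-1 + 100) + 328849/(1/440315))/(-27 - 329805) = (99 + 328849/(1/440315))/(-329832) = (99 + 328849*440315)*(-1/329832) = (99 + 144797147435)*(-1/329832) = 144797147534*(-1/329832) = -72398573767/164916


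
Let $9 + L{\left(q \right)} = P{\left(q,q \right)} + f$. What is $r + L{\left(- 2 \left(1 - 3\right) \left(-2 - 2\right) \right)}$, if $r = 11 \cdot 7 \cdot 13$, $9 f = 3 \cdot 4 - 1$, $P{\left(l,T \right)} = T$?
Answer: $\frac{8795}{9} \approx 977.22$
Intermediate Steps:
$f = \frac{11}{9}$ ($f = \frac{3 \cdot 4 - 1}{9} = \frac{12 - 1}{9} = \frac{1}{9} \cdot 11 = \frac{11}{9} \approx 1.2222$)
$L{\left(q \right)} = - \frac{70}{9} + q$ ($L{\left(q \right)} = -9 + \left(q + \frac{11}{9}\right) = -9 + \left(\frac{11}{9} + q\right) = - \frac{70}{9} + q$)
$r = 1001$ ($r = 77 \cdot 13 = 1001$)
$r + L{\left(- 2 \left(1 - 3\right) \left(-2 - 2\right) \right)} = 1001 - \left(\frac{70}{9} + 2 \left(1 - 3\right) \left(-2 - 2\right)\right) = 1001 - \left(\frac{70}{9} + 2 \left(\left(-2\right) \left(-4\right)\right)\right) = 1001 - \frac{214}{9} = \frac{8795}{9}$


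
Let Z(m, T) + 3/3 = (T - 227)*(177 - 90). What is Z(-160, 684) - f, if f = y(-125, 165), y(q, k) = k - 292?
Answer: 39885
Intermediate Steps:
y(q, k) = -292 + k
Z(m, T) = -19750 + 87*T (Z(m, T) = -1 + (T - 227)*(177 - 90) = -1 + (-227 + T)*87 = -1 + (-19749 + 87*T) = -19750 + 87*T)
f = -127 (f = -292 + 165 = -127)
Z(-160, 684) - f = (-19750 + 87*684) - 1*(-127) = (-19750 + 59508) + 127 = 39758 + 127 = 39885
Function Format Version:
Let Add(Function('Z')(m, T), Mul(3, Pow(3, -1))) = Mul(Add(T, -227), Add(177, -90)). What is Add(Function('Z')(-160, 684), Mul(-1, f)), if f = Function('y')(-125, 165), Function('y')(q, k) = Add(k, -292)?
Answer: 39885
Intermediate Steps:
Function('y')(q, k) = Add(-292, k)
Function('Z')(m, T) = Add(-19750, Mul(87, T)) (Function('Z')(m, T) = Add(-1, Mul(Add(T, -227), Add(177, -90))) = Add(-1, Mul(Add(-227, T), 87)) = Add(-1, Add(-19749, Mul(87, T))) = Add(-19750, Mul(87, T)))
f = -127 (f = Add(-292, 165) = -127)
Add(Function('Z')(-160, 684), Mul(-1, f)) = Add(Add(-19750, Mul(87, 684)), Mul(-1, -127)) = Add(Add(-19750, 59508), 127) = Add(39758, 127) = 39885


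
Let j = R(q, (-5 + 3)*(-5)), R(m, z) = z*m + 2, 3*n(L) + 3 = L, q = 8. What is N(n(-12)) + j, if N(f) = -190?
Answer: -108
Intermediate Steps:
n(L) = -1 + L/3
R(m, z) = 2 + m*z (R(m, z) = m*z + 2 = 2 + m*z)
j = 82 (j = 2 + 8*((-5 + 3)*(-5)) = 2 + 8*(-2*(-5)) = 2 + 8*10 = 2 + 80 = 82)
N(n(-12)) + j = -190 + 82 = -108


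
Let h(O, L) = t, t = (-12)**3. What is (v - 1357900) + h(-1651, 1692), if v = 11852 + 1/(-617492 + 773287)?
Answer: -209976761919/155795 ≈ -1.3478e+6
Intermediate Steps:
t = -1728
h(O, L) = -1728
v = 1846482341/155795 (v = 11852 + 1/155795 = 1846482341/155795 ≈ 11852.)
(v - 1357900) + h(-1651, 1692) = (1846482341/155795 - 1357900) - 1728 = -209707548159/155795 - 1728 = -209976761919/155795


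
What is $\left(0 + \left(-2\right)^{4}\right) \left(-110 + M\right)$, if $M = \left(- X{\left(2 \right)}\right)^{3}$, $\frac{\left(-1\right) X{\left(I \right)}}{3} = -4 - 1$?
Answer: $-55760$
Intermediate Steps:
$X{\left(I \right)} = 15$ ($X{\left(I \right)} = - 3 \left(-4 - 1\right) = \left(-3\right) \left(-5\right) = 15$)
$M = -3375$ ($M = \left(\left(-1\right) 15\right)^{3} = \left(-15\right)^{3} = -3375$)
$\left(0 + \left(-2\right)^{4}\right) \left(-110 + M\right) = \left(0 + \left(-2\right)^{4}\right) \left(-110 - 3375\right) = \left(0 + 16\right) \left(-3485\right) = 16 \left(-3485\right) = -55760$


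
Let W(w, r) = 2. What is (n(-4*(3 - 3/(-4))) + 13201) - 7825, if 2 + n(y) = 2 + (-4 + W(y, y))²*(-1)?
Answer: 5372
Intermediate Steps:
n(y) = -4 (n(y) = -2 + (2 + (-4 + 2)²*(-1)) = -2 + (2 + (-2)²*(-1)) = -2 + (2 + 4*(-1)) = -2 + (2 - 4) = -2 - 2 = -4)
(n(-4*(3 - 3/(-4))) + 13201) - 7825 = (-4 + 13201) - 7825 = 13197 - 7825 = 5372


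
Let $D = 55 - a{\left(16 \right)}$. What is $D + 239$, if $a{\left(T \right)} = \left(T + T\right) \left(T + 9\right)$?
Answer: $-506$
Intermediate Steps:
$a{\left(T \right)} = 2 T \left(9 + T\right)$
$D = -745$ ($D = 55 - 2 \cdot 16 \left(9 + 16\right) = 55 - 2 \cdot 16 \cdot 25 = 55 - 800 = -745$)
$D + 239 = -745 + 239 = -506$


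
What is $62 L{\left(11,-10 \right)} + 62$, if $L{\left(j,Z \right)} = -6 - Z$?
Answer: $310$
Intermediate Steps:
$62 L{\left(11,-10 \right)} + 62 = 62 \left(-6 - -10\right) + 62 = 62 \left(-6 + 10\right) + 62 = 62 \cdot 4 + 62 = 248 + 62 = 310$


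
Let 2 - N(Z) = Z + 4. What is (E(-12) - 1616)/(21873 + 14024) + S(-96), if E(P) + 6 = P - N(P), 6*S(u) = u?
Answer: -575996/35897 ≈ -16.046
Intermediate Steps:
N(Z) = -2 - Z (N(Z) = 2 - (Z + 4) = 2 - (4 + Z) = 2 + (-4 - Z) = -2 - Z)
S(u) = u/6
E(P) = -4 + 2*P (E(P) = -6 + (P - (-2 - P)) = -6 + (P + (2 + P)) = -6 + (2 + 2*P) = -4 + 2*P)
(E(-12) - 1616)/(21873 + 14024) + S(-96) = ((-4 + 2*(-12)) - 1616)/(21873 + 14024) + (⅙)*(-96) = ((-4 - 24) - 1616)/35897 - 16 = (-28 - 1616)*(1/35897) - 16 = -1644*1/35897 - 16 = -1644/35897 - 16 = -575996/35897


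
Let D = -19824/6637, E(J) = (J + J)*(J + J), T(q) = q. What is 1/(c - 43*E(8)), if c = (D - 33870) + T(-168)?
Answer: -6637/298990126 ≈ -2.2198e-5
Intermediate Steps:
E(J) = 4*J² (E(J) = (2*J)*(2*J) = 4*J²)
D = -19824/6637 (D = -19824*1/6637 = -19824/6637 ≈ -2.9869)
c = -225930030/6637 (c = (-19824/6637 - 33870) - 168 = -224815014/6637 - 168 = -225930030/6637 ≈ -34041.)
1/(c - 43*E(8)) = 1/(-225930030/6637 - 172*8²) = 1/(-225930030/6637 - 172*64) = 1/(-225930030/6637 - 43*256) = 1/(-225930030/6637 - 11008) = 1/(-298990126/6637) = -6637/298990126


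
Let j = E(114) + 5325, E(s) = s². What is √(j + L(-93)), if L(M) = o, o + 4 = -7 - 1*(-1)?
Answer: √18311 ≈ 135.32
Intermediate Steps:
o = -10 (o = -4 + (-7 - 1*(-1)) = -4 + (-7 + 1) = -4 - 6 = -10)
L(M) = -10
j = 18321 (j = 114² + 5325 = 12996 + 5325 = 18321)
√(j + L(-93)) = √(18321 - 10) = √18311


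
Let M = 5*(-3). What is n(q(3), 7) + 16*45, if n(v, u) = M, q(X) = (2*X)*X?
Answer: 705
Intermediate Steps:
M = -15
q(X) = 2*X**2
n(v, u) = -15
n(q(3), 7) + 16*45 = -15 + 16*45 = -15 + 720 = 705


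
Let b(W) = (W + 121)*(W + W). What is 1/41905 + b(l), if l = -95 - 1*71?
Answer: 626060701/41905 ≈ 14940.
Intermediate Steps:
l = -166 (l = -95 - 71 = -166)
b(W) = 2*W*(121 + W) (b(W) = (121 + W)*(2*W) = 2*W*(121 + W))
1/41905 + b(l) = 1/41905 + 2*(-166)*(121 - 166) = 1/41905 + 2*(-166)*(-45) = 1/41905 + 14940 = 626060701/41905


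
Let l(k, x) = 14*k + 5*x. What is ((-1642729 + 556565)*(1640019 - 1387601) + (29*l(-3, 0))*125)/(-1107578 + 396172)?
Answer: 137083748401/355703 ≈ 3.8539e+5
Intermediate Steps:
l(k, x) = 5*x + 14*k
((-1642729 + 556565)*(1640019 - 1387601) + (29*l(-3, 0))*125)/(-1107578 + 396172) = ((-1642729 + 556565)*(1640019 - 1387601) + (29*(5*0 + 14*(-3)))*125)/(-1107578 + 396172) = (-1086164*252418 + (29*(0 - 42))*125)/(-711406) = (-274167344552 + (29*(-42))*125)*(-1/711406) = (-274167344552 - 1218*125)*(-1/711406) = (-274167344552 - 152250)*(-1/711406) = -274167496802*(-1/711406) = 137083748401/355703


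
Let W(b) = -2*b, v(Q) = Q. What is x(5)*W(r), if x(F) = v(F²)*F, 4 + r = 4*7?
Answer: -6000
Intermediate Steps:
r = 24 (r = -4 + 4*7 = -4 + 28 = 24)
x(F) = F³ (x(F) = F²*F = F³)
x(5)*W(r) = 5³*(-2*24) = 125*(-48) = -6000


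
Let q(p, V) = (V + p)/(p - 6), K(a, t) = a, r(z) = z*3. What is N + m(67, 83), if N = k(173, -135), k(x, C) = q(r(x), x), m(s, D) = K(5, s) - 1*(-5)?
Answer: 5822/513 ≈ 11.349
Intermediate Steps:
r(z) = 3*z
q(p, V) = (V + p)/(-6 + p)
m(s, D) = 10 (m(s, D) = 5 - 1*(-5) = 5 + 5 = 10)
k(x, C) = 4*x/(-6 + 3*x) (k(x, C) = (x + 3*x)/(-6 + 3*x) = (4*x)/(-6 + 3*x) = 4*x/(-6 + 3*x))
N = 692/513 (N = (4/3)*173/(-2 + 173) = (4/3)*173/171 = (4/3)*173*(1/171) = 692/513 ≈ 1.3489)
N + m(67, 83) = 692/513 + 10 = 5822/513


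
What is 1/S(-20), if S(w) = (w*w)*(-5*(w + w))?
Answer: 1/80000 ≈ 1.2500e-5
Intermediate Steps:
S(w) = -10*w³ (S(w) = w²*(-10*w) = -10*w³)
1/S(-20) = 1/(-10*(-20)³) = 1/(-10*(-8000)) = 1/80000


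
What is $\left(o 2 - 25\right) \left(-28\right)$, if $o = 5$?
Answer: $420$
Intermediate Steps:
$\left(o 2 - 25\right) \left(-28\right) = \left(5 \cdot 2 - 25\right) \left(-28\right) = \left(10 - 25\right) \left(-28\right) = \left(-15\right) \left(-28\right) = 420$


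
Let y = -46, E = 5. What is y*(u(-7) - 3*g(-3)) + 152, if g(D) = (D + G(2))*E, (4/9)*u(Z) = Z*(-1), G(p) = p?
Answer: -2525/2 ≈ -1262.5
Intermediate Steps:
u(Z) = -9*Z/4 (u(Z) = 9*(Z*(-1))/4 = 9*(-Z)/4 = -9*Z/4)
g(D) = 10 + 5*D (g(D) = (D + 2)*5 = (2 + D)*5 = 10 + 5*D)
y*(u(-7) - 3*g(-3)) + 152 = -46*(-9/4*(-7) - 3*(10 + 5*(-3))) + 152 = -46*(63/4 - 3*(10 - 15)) + 152 = -46*(63/4 - 3*(-5)) + 152 = -46*(63/4 + 15) + 152 = -46*123/4 + 152 = -2829/2 + 152 = -2525/2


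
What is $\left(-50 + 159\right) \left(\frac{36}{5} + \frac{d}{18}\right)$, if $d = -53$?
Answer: $\frac{41747}{90} \approx 463.86$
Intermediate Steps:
$\left(-50 + 159\right) \left(\frac{36}{5} + \frac{d}{18}\right) = \left(-50 + 159\right) \left(\frac{36}{5} - \frac{53}{18}\right) = 109 \left(36 \cdot \frac{1}{5} - \frac{53}{18}\right) = 109 \left(\frac{36}{5} - \frac{53}{18}\right) = 109 \cdot \frac{383}{90} = \frac{41747}{90}$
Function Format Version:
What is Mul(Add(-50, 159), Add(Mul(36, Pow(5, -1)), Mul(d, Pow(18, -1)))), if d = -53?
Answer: Rational(41747, 90) ≈ 463.86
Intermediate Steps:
Mul(Add(-50, 159), Add(Mul(36, Pow(5, -1)), Mul(d, Pow(18, -1)))) = Mul(Add(-50, 159), Add(Mul(36, Pow(5, -1)), Mul(-53, Pow(18, -1)))) = Mul(109, Add(Mul(36, Rational(1, 5)), Mul(-53, Rational(1, 18)))) = Mul(109, Add(Rational(36, 5), Rational(-53, 18))) = Mul(109, Rational(383, 90)) = Rational(41747, 90)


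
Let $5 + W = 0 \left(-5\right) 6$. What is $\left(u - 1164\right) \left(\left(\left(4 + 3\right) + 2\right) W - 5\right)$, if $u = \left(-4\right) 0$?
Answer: $58200$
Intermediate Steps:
$u = 0$
$W = -5$ ($W = -5 + 0 \left(-5\right) 6 = -5 + 0 \cdot 6 = -5 + 0 = -5$)
$\left(u - 1164\right) \left(\left(\left(4 + 3\right) + 2\right) W - 5\right) = \left(0 - 1164\right) \left(\left(\left(4 + 3\right) + 2\right) \left(-5\right) - 5\right) = - 1164 \left(\left(7 + 2\right) \left(-5\right) - 5\right) = - 1164 \left(9 \left(-5\right) - 5\right) = - 1164 \left(-45 - 5\right) = \left(-1164\right) \left(-50\right) = 58200$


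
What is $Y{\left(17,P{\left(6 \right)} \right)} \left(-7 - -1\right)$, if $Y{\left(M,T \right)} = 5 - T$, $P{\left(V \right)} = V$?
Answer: $6$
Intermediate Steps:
$Y{\left(17,P{\left(6 \right)} \right)} \left(-7 - -1\right) = \left(5 - 6\right) \left(-7 - -1\right) = \left(5 - 6\right) \left(-7 + 1\right) = \left(-1\right) \left(-6\right) = 6$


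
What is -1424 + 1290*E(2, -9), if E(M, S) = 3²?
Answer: 10186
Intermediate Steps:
E(M, S) = 9
-1424 + 1290*E(2, -9) = -1424 + 1290*9 = -1424 + 11610 = 10186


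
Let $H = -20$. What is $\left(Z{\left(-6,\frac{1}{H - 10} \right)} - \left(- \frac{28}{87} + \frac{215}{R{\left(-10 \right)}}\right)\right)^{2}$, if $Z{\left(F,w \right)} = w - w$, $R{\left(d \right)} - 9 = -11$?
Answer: $\frac{351975121}{30276} \approx 11626.0$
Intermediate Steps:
$R{\left(d \right)} = -2$ ($R{\left(d \right)} = 9 - 11 = -2$)
$Z{\left(F,w \right)} = 0$
$\left(Z{\left(-6,\frac{1}{H - 10} \right)} - \left(- \frac{28}{87} + \frac{215}{R{\left(-10 \right)}}\right)\right)^{2} = \left(0 - \left(- \frac{215}{2} - \frac{28}{87}\right)\right)^{2} = \left(0 - - \frac{18761}{174}\right)^{2} = \left(0 + \left(\frac{28}{87} + \frac{215}{2}\right)\right)^{2} = \left(0 + \frac{18761}{174}\right)^{2} = \left(\frac{18761}{174}\right)^{2} = \frac{351975121}{30276}$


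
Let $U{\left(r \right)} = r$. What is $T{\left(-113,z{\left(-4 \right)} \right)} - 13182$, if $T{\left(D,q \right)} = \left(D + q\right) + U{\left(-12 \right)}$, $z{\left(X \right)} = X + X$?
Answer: $-13315$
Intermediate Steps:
$z{\left(X \right)} = 2 X$
$T{\left(D,q \right)} = -12 + D + q$ ($T{\left(D,q \right)} = \left(D + q\right) - 12 = -12 + D + q$)
$T{\left(-113,z{\left(-4 \right)} \right)} - 13182 = \left(-12 - 113 + 2 \left(-4\right)\right) - 13182 = \left(-12 - 113 - 8\right) - 13182 = -133 - 13182 = -13315$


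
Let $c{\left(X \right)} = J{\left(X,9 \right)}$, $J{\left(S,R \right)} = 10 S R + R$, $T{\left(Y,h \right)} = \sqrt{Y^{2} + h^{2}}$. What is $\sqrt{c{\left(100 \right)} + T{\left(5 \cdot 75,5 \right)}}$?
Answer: $\sqrt{9009 + 5 \sqrt{5626}} \approx 96.871$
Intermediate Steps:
$J{\left(S,R \right)} = R + 10 R S$ ($J{\left(S,R \right)} = 10 R S + R = R + 10 R S$)
$c{\left(X \right)} = 9 + 90 X$ ($c{\left(X \right)} = 9 \left(1 + 10 X\right) = 9 + 90 X$)
$\sqrt{c{\left(100 \right)} + T{\left(5 \cdot 75,5 \right)}} = \sqrt{\left(9 + 90 \cdot 100\right) + \sqrt{\left(5 \cdot 75\right)^{2} + 5^{2}}} = \sqrt{\left(9 + 9000\right) + \sqrt{375^{2} + 25}} = \sqrt{9009 + \sqrt{140625 + 25}} = \sqrt{9009 + \sqrt{140650}} = \sqrt{9009 + 5 \sqrt{5626}}$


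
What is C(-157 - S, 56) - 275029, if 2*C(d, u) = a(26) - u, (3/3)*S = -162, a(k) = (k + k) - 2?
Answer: -275032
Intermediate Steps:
a(k) = -2 + 2*k (a(k) = 2*k - 2 = -2 + 2*k)
S = -162
C(d, u) = 25 - u/2 (C(d, u) = ((-2 + 2*26) - u)/2 = ((-2 + 52) - u)/2 = (50 - u)/2 = 25 - u/2)
C(-157 - S, 56) - 275029 = (25 - 1/2*56) - 275029 = (25 - 28) - 275029 = -3 - 275029 = -275032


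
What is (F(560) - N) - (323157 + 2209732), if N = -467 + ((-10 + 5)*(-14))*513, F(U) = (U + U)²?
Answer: -1313932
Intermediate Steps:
F(U) = 4*U² (F(U) = (2*U)² = 4*U²)
N = 35443 (N = -467 - 5*(-14)*513 = -467 + 70*513 = -467 + 35910 = 35443)
(F(560) - N) - (323157 + 2209732) = (4*560² - 1*35443) - (323157 + 2209732) = (4*313600 - 35443) - 1*2532889 = (1254400 - 35443) - 2532889 = 1218957 - 2532889 = -1313932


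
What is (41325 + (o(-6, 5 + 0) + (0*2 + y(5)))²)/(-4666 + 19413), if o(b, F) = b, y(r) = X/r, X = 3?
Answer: 1033854/368675 ≈ 2.8042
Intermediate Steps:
y(r) = 3/r
(41325 + (o(-6, 5 + 0) + (0*2 + y(5)))²)/(-4666 + 19413) = (41325 + (-6 + (0*2 + 3/5))²)/(-4666 + 19413) = (41325 + (-6 + (0 + 3*(⅕)))²)/14747 = (41325 + (-6 + (0 + ⅗))²)*(1/14747) = (41325 + (-6 + ⅗)²)*(1/14747) = (41325 + (-27/5)²)*(1/14747) = (41325 + 729/25)*(1/14747) = (1033854/25)*(1/14747) = 1033854/368675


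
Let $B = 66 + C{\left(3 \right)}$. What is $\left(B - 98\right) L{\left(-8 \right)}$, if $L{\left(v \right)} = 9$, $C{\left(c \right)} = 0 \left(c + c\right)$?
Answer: $-288$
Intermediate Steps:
$C{\left(c \right)} = 0$ ($C{\left(c \right)} = 0 \cdot 2 c = 0$)
$B = 66$ ($B = 66 + 0 = 66$)
$\left(B - 98\right) L{\left(-8 \right)} = \left(66 - 98\right) 9 = \left(-32\right) 9 = -288$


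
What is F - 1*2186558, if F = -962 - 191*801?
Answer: -2340511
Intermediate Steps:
F = -153953 (F = -962 - 152991 = -153953)
F - 1*2186558 = -153953 - 1*2186558 = -153953 - 2186558 = -2340511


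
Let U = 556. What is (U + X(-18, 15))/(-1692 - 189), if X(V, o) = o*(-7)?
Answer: -41/171 ≈ -0.23977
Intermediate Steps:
X(V, o) = -7*o
(U + X(-18, 15))/(-1692 - 189) = (556 - 7*15)/(-1692 - 189) = (556 - 105)/(-1881) = 451*(-1/1881) = -41/171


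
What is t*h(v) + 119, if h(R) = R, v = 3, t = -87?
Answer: -142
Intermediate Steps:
t*h(v) + 119 = -87*3 + 119 = -261 + 119 = -142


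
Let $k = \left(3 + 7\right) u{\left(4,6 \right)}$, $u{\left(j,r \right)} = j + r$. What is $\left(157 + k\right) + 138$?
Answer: $395$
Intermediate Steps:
$k = 100$ ($k = \left(3 + 7\right) \left(4 + 6\right) = 10 \cdot 10 = 100$)
$\left(157 + k\right) + 138 = \left(157 + 100\right) + 138 = 257 + 138 = 395$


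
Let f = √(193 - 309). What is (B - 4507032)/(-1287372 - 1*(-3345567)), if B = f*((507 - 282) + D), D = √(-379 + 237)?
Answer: -1502344/686065 - 2*√4118/2058195 + 30*I*√29/137213 ≈ -2.1899 + 0.0011774*I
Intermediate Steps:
f = 2*I*√29 (f = √(-116) = 2*I*√29 ≈ 10.77*I)
D = I*√142 (D = √(-142) = I*√142 ≈ 11.916*I)
B = 2*I*√29*(225 + I*√142) (B = (2*I*√29)*((507 - 282) + I*√142) = (2*I*√29)*(225 + I*√142) = 2*I*√29*(225 + I*√142) ≈ -128.34 + 2423.3*I)
(B - 4507032)/(-1287372 - 1*(-3345567)) = ((-2*√4118 + 450*I*√29) - 4507032)/(-1287372 - 1*(-3345567)) = (-4507032 - 2*√4118 + 450*I*√29)/(-1287372 + 3345567) = (-4507032 - 2*√4118 + 450*I*√29)/2058195 = (-4507032 - 2*√4118 + 450*I*√29)*(1/2058195) = -1502344/686065 - 2*√4118/2058195 + 30*I*√29/137213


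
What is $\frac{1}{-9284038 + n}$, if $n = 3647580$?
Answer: $- \frac{1}{5636458} \approx -1.7742 \cdot 10^{-7}$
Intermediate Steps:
$\frac{1}{-9284038 + n} = \frac{1}{-9284038 + 3647580} = \frac{1}{-5636458} = - \frac{1}{5636458}$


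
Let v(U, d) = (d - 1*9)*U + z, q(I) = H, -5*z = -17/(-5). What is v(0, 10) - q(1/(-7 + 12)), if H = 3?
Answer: -92/25 ≈ -3.6800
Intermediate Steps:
z = -17/25 (z = -(-17)/(5*(-5)) = -(-17)*(-1)/(5*5) = -⅕*17/5 = -17/25 ≈ -0.68000)
q(I) = 3
v(U, d) = -17/25 + U*(-9 + d) (v(U, d) = (d - 1*9)*U - 17/25 = (d - 9)*U - 17/25 = (-9 + d)*U - 17/25 = U*(-9 + d) - 17/25 = -17/25 + U*(-9 + d))
v(0, 10) - q(1/(-7 + 12)) = (-17/25 - 9*0 + 0*10) - 1*3 = (-17/25 + 0 + 0) - 3 = -17/25 - 3 = -92/25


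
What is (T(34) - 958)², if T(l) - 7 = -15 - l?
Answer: 1000000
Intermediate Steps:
T(l) = -8 - l (T(l) = 7 + (-15 - l) = -8 - l)
(T(34) - 958)² = ((-8 - 1*34) - 958)² = ((-8 - 34) - 958)² = (-42 - 958)² = (-1000)² = 1000000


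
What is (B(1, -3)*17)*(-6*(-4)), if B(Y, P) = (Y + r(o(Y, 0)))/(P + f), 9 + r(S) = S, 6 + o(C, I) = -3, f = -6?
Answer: 2312/3 ≈ 770.67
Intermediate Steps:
o(C, I) = -9 (o(C, I) = -6 - 3 = -9)
r(S) = -9 + S
B(Y, P) = (-18 + Y)/(-6 + P) (B(Y, P) = (Y + (-9 - 9))/(P - 6) = (Y - 18)/(-6 + P) = (-18 + Y)/(-6 + P))
(B(1, -3)*17)*(-6*(-4)) = (((-18 + 1)/(-6 - 3))*17)*(-6*(-4)) = ((-17/(-9))*17)*24 = (-⅑*(-17)*17)*24 = ((17/9)*17)*24 = (289/9)*24 = 2312/3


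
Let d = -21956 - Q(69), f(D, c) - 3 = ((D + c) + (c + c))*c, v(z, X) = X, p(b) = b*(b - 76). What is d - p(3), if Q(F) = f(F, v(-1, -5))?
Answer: -21470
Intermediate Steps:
p(b) = b*(-76 + b)
f(D, c) = 3 + c*(D + 3*c) (f(D, c) = 3 + ((D + c) + (c + c))*c = 3 + ((D + c) + 2*c)*c = 3 + (D + 3*c)*c = 3 + c*(D + 3*c))
Q(F) = 78 - 5*F (Q(F) = 3 + 3*(-5)² + F*(-5) = 3 + 3*25 - 5*F = 3 + 75 - 5*F = 78 - 5*F)
d = -21689 (d = -21956 - (78 - 5*69) = -21956 - (78 - 345) = -21956 - 1*(-267) = -21956 + 267 = -21689)
d - p(3) = -21689 - 3*(-76 + 3) = -21689 - 3*(-73) = -21689 - 1*(-219) = -21689 + 219 = -21470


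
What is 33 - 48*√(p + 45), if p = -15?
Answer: 33 - 48*√30 ≈ -229.91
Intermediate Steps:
33 - 48*√(p + 45) = 33 - 48*√(-15 + 45) = 33 - 48*√30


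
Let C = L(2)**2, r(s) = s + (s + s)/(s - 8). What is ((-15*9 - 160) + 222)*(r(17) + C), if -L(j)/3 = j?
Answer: -37303/9 ≈ -4144.8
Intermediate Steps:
L(j) = -3*j
r(s) = s + 2*s/(-8 + s) (r(s) = s + (2*s)/(-8 + s) = s + 2*s/(-8 + s))
C = 36 (C = (-3*2)**2 = (-6)**2 = 36)
((-15*9 - 160) + 222)*(r(17) + C) = ((-15*9 - 160) + 222)*(17*(-6 + 17)/(-8 + 17) + 36) = ((-135 - 160) + 222)*(17*11/9 + 36) = (-295 + 222)*(17*(1/9)*11 + 36) = -73*(187/9 + 36) = -73*511/9 = -37303/9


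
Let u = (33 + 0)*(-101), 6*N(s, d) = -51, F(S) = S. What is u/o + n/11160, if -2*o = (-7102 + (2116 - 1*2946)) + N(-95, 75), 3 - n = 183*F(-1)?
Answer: -784039/952860 ≈ -0.82283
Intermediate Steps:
n = 186 (n = 3 - 183*(-1) = 3 - 1*(-183) = 3 + 183 = 186)
N(s, d) = -17/2 (N(s, d) = (⅙)*(-51) = -17/2)
o = 15881/4 (o = -((-7102 + (2116 - 1*2946)) - 17/2)/2 = -((-7102 + (2116 - 2946)) - 17/2)/2 = -((-7102 - 830) - 17/2)/2 = -(-7932 - 17/2)/2 = -½*(-15881/2) = 15881/4 ≈ 3970.3)
u = -3333 (u = 33*(-101) = -3333)
u/o + n/11160 = -3333/15881/4 + 186/11160 = -3333*4/15881 + 186*(1/11160) = -13332/15881 + 1/60 = -784039/952860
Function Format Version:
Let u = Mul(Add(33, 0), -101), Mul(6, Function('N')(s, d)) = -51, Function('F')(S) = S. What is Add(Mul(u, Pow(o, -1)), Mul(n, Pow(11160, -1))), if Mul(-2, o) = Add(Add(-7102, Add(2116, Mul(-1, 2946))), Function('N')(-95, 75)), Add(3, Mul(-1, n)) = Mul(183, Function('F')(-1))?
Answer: Rational(-784039, 952860) ≈ -0.82283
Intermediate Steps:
n = 186 (n = Add(3, Mul(-1, Mul(183, -1))) = Add(3, Mul(-1, -183)) = Add(3, 183) = 186)
Function('N')(s, d) = Rational(-17, 2) (Function('N')(s, d) = Mul(Rational(1, 6), -51) = Rational(-17, 2))
o = Rational(15881, 4) (o = Mul(Rational(-1, 2), Add(Add(-7102, Add(2116, Mul(-1, 2946))), Rational(-17, 2))) = Mul(Rational(-1, 2), Add(Add(-7102, Add(2116, -2946)), Rational(-17, 2))) = Mul(Rational(-1, 2), Add(Add(-7102, -830), Rational(-17, 2))) = Mul(Rational(-1, 2), Add(-7932, Rational(-17, 2))) = Mul(Rational(-1, 2), Rational(-15881, 2)) = Rational(15881, 4) ≈ 3970.3)
u = -3333 (u = Mul(33, -101) = -3333)
Add(Mul(u, Pow(o, -1)), Mul(n, Pow(11160, -1))) = Add(Mul(-3333, Pow(Rational(15881, 4), -1)), Mul(186, Pow(11160, -1))) = Add(Mul(-3333, Rational(4, 15881)), Mul(186, Rational(1, 11160))) = Add(Rational(-13332, 15881), Rational(1, 60)) = Rational(-784039, 952860)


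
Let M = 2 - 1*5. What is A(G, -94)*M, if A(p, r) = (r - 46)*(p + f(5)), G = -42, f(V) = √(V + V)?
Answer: -17640 + 420*√10 ≈ -16312.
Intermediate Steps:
M = -3 (M = 2 - 5 = -3)
f(V) = √2*√V (f(V) = √(2*V) = √2*√V)
A(p, r) = (-46 + r)*(p + √10) (A(p, r) = (r - 46)*(p + √2*√5) = (-46 + r)*(p + √10))
A(G, -94)*M = (-46*(-42) - 46*√10 - 42*(-94) - 94*√10)*(-3) = (1932 - 46*√10 + 3948 - 94*√10)*(-3) = (5880 - 140*√10)*(-3) = -17640 + 420*√10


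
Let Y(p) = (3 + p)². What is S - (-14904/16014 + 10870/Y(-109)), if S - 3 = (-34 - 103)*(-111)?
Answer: 228064911917/14994442 ≈ 15210.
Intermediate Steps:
S = 15210 (S = 3 + (-34 - 103)*(-111) = 3 - 137*(-111) = 3 + 15207 = 15210)
S - (-14904/16014 + 10870/Y(-109)) = 15210 - (-14904/16014 + 10870/((3 - 109)²)) = 15210 - (-14904*1/16014 + 10870/((-106)²)) = 15210 - (-2484/2669 + 10870/11236) = 15210 - (-2484/2669 + 10870*(1/11236)) = 15210 - (-2484/2669 + 5435/5618) = 15210 - 1*550903/14994442 = 15210 - 550903/14994442 = 228064911917/14994442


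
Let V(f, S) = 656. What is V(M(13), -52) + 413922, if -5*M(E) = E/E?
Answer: 414578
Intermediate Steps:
M(E) = -⅕ (M(E) = -E/(5*E) = -⅕*1 = -⅕)
V(M(13), -52) + 413922 = 656 + 413922 = 414578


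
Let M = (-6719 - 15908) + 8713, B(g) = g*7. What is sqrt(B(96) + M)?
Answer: I*sqrt(13242) ≈ 115.07*I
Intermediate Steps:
B(g) = 7*g
M = -13914 (M = -22627 + 8713 = -13914)
sqrt(B(96) + M) = sqrt(7*96 - 13914) = sqrt(672 - 13914) = sqrt(-13242) = I*sqrt(13242)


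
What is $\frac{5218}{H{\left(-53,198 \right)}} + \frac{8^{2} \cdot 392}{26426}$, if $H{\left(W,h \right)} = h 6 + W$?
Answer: $\frac{83182874}{14996755} \approx 5.5467$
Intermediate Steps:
$H{\left(W,h \right)} = W + 6 h$ ($H{\left(W,h \right)} = 6 h + W = W + 6 h$)
$\frac{5218}{H{\left(-53,198 \right)}} + \frac{8^{2} \cdot 392}{26426} = \frac{5218}{-53 + 6 \cdot 198} + \frac{8^{2} \cdot 392}{26426} = \frac{5218}{-53 + 1188} + 64 \cdot 392 \cdot \frac{1}{26426} = \frac{5218}{1135} + 25088 \cdot \frac{1}{26426} = 5218 \cdot \frac{1}{1135} + \frac{12544}{13213} = \frac{5218}{1135} + \frac{12544}{13213} = \frac{83182874}{14996755}$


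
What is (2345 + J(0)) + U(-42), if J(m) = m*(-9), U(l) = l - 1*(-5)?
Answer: 2308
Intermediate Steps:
U(l) = 5 + l (U(l) = l + 5 = 5 + l)
J(m) = -9*m
(2345 + J(0)) + U(-42) = (2345 - 9*0) + (5 - 42) = (2345 + 0) - 37 = 2345 - 37 = 2308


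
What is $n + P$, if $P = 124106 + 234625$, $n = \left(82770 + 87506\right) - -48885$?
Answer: $577892$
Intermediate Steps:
$n = 219161$ ($n = 170276 + 48885 = 219161$)
$P = 358731$
$n + P = 219161 + 358731 = 577892$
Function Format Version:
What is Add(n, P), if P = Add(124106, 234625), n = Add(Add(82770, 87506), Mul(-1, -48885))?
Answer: 577892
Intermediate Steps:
n = 219161 (n = Add(170276, 48885) = 219161)
P = 358731
Add(n, P) = Add(219161, 358731) = 577892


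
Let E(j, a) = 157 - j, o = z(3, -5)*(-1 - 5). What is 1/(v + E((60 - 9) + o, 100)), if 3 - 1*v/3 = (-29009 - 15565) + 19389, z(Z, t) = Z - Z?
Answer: 1/75670 ≈ 1.3215e-5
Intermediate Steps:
z(Z, t) = 0
o = 0 (o = 0*(-1 - 5) = 0*(-6) = 0)
v = 75564 (v = 9 - 3*((-29009 - 15565) + 19389) = 9 - 3*(-44574 + 19389) = 9 - 3*(-25185) = 9 + 75555 = 75564)
1/(v + E((60 - 9) + o, 100)) = 1/(75564 + (157 - ((60 - 9) + 0))) = 1/(75564 + (157 - (51 + 0))) = 1/(75564 + (157 - 1*51)) = 1/(75564 + (157 - 51)) = 1/(75564 + 106) = 1/75670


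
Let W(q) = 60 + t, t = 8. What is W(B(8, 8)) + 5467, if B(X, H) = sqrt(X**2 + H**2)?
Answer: 5535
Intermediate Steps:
B(X, H) = sqrt(H**2 + X**2)
W(q) = 68 (W(q) = 60 + 8 = 68)
W(B(8, 8)) + 5467 = 68 + 5467 = 5535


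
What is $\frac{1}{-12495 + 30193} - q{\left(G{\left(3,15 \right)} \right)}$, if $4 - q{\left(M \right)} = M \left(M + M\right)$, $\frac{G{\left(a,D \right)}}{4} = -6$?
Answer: $\frac{20317305}{17698} \approx 1148.0$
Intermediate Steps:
$G{\left(a,D \right)} = -24$ ($G{\left(a,D \right)} = 4 \left(-6\right) = -24$)
$q{\left(M \right)} = 4 - 2 M^{2}$ ($q{\left(M \right)} = 4 - M \left(M + M\right) = 4 - M 2 M = 4 - 2 M^{2}$)
$\frac{1}{-12495 + 30193} - q{\left(G{\left(3,15 \right)} \right)} = \frac{1}{-12495 + 30193} - \left(4 - 2 \left(-24\right)^{2}\right) = \frac{1}{17698} - \left(4 - 1152\right) = \frac{1}{17698} - -1148 = \frac{1}{17698} + 1148 = \frac{20317305}{17698}$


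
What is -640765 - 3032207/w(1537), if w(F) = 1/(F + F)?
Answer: -9321645083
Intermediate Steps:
w(F) = 1/(2*F)
-640765 - 3032207/w(1537) = -640765 - 3032207/((½)/1537) = -640765 - 3032207/((½)*(1/1537)) = -640765 - 3032207/1/3074 = -640765 - 3032207*3074 = -640765 - 9321004318 = -9321645083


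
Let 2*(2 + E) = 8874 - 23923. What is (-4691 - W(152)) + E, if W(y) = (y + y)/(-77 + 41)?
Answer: -219763/18 ≈ -12209.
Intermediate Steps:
W(y) = -y/18 (W(y) = (2*y)/(-36) = (2*y)*(-1/36) = -y/18)
E = -15053/2 (E = -2 + (8874 - 23923)/2 = -2 + (½)*(-15049) = -2 - 15049/2 = -15053/2 ≈ -7526.5)
(-4691 - W(152)) + E = (-4691 - (-1)*152/18) - 15053/2 = (-4691 - 1*(-76/9)) - 15053/2 = (-4691 + 76/9) - 15053/2 = -42143/9 - 15053/2 = -219763/18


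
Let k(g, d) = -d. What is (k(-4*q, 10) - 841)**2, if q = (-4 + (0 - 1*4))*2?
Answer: 724201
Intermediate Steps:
q = -16 (q = (-4 + (0 - 4))*2 = (-4 - 4)*2 = -8*2 = -16)
(k(-4*q, 10) - 841)**2 = (-1*10 - 841)**2 = (-10 - 841)**2 = (-851)**2 = 724201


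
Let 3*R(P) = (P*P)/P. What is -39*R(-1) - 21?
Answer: -8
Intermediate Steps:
R(P) = P/3 (R(P) = ((P*P)/P)/3 = (P²/P)/3 = P/3)
-39*R(-1) - 21 = -13*(-1) - 21 = -39*(-⅓) - 21 = 13 - 21 = -8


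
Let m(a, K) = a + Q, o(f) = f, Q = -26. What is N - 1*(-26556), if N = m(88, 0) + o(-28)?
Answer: 26590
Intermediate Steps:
m(a, K) = -26 + a (m(a, K) = a - 26 = -26 + a)
N = 34 (N = (-26 + 88) - 28 = 62 - 28 = 34)
N - 1*(-26556) = 34 - 1*(-26556) = 34 + 26556 = 26590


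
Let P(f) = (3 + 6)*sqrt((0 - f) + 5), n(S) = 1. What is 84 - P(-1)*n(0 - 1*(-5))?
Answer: 84 - 9*sqrt(6) ≈ 61.955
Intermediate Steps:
P(f) = 9*sqrt(5 - f) (P(f) = 9*sqrt(-f + 5) = 9*sqrt(5 - f))
84 - P(-1)*n(0 - 1*(-5)) = 84 - 9*sqrt(5 - 1*(-1)) = 84 - 9*sqrt(5 + 1) = 84 - 9*sqrt(6)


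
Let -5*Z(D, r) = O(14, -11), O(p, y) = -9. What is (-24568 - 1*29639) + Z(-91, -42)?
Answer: -271026/5 ≈ -54205.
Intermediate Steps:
Z(D, r) = 9/5 (Z(D, r) = -⅕*(-9) = 9/5)
(-24568 - 1*29639) + Z(-91, -42) = (-24568 - 1*29639) + 9/5 = (-24568 - 29639) + 9/5 = -54207 + 9/5 = -271026/5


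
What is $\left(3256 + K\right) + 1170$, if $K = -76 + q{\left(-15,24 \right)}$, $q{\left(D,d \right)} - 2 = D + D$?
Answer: $4322$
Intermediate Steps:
$q{\left(D,d \right)} = 2 + 2 D$ ($q{\left(D,d \right)} = 2 + \left(D + D\right) = 2 + 2 D$)
$K = -104$ ($K = -76 + \left(2 + 2 \left(-15\right)\right) = -76 + \left(2 - 30\right) = -76 - 28 = -104$)
$\left(3256 + K\right) + 1170 = \left(3256 - 104\right) + 1170 = 3152 + 1170 = 4322$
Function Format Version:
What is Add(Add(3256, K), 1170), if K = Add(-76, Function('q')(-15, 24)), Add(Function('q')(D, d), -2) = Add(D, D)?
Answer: 4322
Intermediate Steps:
Function('q')(D, d) = Add(2, Mul(2, D)) (Function('q')(D, d) = Add(2, Add(D, D)) = Add(2, Mul(2, D)))
K = -104 (K = Add(-76, Add(2, Mul(2, -15))) = Add(-76, Add(2, -30)) = Add(-76, -28) = -104)
Add(Add(3256, K), 1170) = Add(Add(3256, -104), 1170) = Add(3152, 1170) = 4322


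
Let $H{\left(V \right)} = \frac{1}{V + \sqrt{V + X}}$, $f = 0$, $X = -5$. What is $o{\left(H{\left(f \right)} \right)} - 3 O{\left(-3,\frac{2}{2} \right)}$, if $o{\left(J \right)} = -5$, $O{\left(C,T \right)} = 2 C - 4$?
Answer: $25$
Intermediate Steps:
$O{\left(C,T \right)} = -4 + 2 C$
$H{\left(V \right)} = \frac{1}{V + \sqrt{-5 + V}}$ ($H{\left(V \right)} = \frac{1}{V + \sqrt{V - 5}} = \frac{1}{V + \sqrt{-5 + V}}$)
$o{\left(H{\left(f \right)} \right)} - 3 O{\left(-3,\frac{2}{2} \right)} = -5 - 3 \left(-4 + 2 \left(-3\right)\right) = -5 - 3 \left(-4 - 6\right) = -5 - -30 = -5 + 30 = 25$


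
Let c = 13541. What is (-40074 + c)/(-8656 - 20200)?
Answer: 26533/28856 ≈ 0.91950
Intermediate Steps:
(-40074 + c)/(-8656 - 20200) = (-40074 + 13541)/(-8656 - 20200) = -26533/(-28856) = -26533*(-1/28856) = 26533/28856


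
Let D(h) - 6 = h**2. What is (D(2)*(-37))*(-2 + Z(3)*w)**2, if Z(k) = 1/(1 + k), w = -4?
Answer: -3330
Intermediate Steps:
D(h) = 6 + h**2
(D(2)*(-37))*(-2 + Z(3)*w)**2 = ((6 + 2**2)*(-37))*(-2 - 4/(1 + 3))**2 = ((6 + 4)*(-37))*(-2 - 4/4)**2 = (10*(-37))*(-2 + (1/4)*(-4))**2 = -370*(-2 - 1)**2 = -370*(-3)**2 = -370*9 = -3330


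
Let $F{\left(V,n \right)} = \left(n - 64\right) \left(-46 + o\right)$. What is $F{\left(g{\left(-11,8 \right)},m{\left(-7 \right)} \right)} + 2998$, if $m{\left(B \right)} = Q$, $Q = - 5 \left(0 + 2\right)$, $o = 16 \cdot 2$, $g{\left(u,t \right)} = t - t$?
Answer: $4034$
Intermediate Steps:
$g{\left(u,t \right)} = 0$
$o = 32$
$Q = -10$ ($Q = \left(-5\right) 2 = -10$)
$m{\left(B \right)} = -10$
$F{\left(V,n \right)} = 896 - 14 n$ ($F{\left(V,n \right)} = \left(n - 64\right) \left(-46 + 32\right) = \left(-64 + n\right) \left(-14\right) = 896 - 14 n$)
$F{\left(g{\left(-11,8 \right)},m{\left(-7 \right)} \right)} + 2998 = \left(896 - -140\right) + 2998 = \left(896 + 140\right) + 2998 = 1036 + 2998 = 4034$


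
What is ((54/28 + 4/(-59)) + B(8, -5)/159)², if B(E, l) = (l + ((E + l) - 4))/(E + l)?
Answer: 58918338361/17248619556 ≈ 3.4158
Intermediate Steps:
B(E, l) = (-4 + E + 2*l)/(E + l) (B(E, l) = (l + (-4 + E + l))/(E + l) = (-4 + E + 2*l)/(E + l))
((54/28 + 4/(-59)) + B(8, -5)/159)² = ((54/28 + 4/(-59)) + ((-4 + 8 + 2*(-5))/(8 - 5))/159)² = ((54*(1/28) + 4*(-1/59)) + ((-4 + 8 - 10)/3)*(1/159))² = ((27/14 - 4/59) + ((⅓)*(-6))*(1/159))² = (1537/826 - 2*1/159)² = (1537/826 - 2/159)² = (242731/131334)² = 58918338361/17248619556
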